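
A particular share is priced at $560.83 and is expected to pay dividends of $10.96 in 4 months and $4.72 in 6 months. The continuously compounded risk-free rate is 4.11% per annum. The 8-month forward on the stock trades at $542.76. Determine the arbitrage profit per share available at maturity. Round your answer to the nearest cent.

$17.79 per share

PV(dividends) I = 10.96·e^(−0.0411·4/12) + 4.72·e^(−0.0411·6/12) = 15.4349
Fair forward F* = (S − I)·e^(rT) = (560.83 − 15.4349)·e^0.027400 = 545.3951 × 1.027779 = 560.5456
Market $542.76 < fair 560.5456: forward underpriced → reverse cash-and-carry (short the stock, invest proceeds at r, pay the dividends, go long the forward).
Profit at T = |F_mkt − F*| = |542.76 − 560.5456| = $17.79 per share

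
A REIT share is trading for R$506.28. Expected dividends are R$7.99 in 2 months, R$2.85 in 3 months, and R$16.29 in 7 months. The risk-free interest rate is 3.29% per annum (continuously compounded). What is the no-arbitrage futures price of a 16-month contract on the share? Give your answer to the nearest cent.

R$501.03

PV(dividends) I = 7.99·e^(−0.0329·2/12) + 2.85·e^(−0.0329·3/12) + 16.29·e^(−0.0329·7/12)
I = 7.9463 + 2.8267 + 15.9803 = 26.7533
F = (S − I)·e^(rT) = (506.28 − 26.7533) · e^(0.0329·16/12)
= 479.5267 · e^0.043867 = 479.5267 × 1.044843 = R$501.03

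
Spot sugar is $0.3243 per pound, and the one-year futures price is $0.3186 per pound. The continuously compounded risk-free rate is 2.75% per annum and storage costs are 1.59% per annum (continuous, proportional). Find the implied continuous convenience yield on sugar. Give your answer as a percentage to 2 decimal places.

F = S·e^((r+u−y)T) ⇒ (r+u−y) = ln(F/S)/T
ln(0.3186/0.3243) = -0.017733; /T ⇒ -0.017733
y = r + u − ln(F/S)/T = 0.0275 + 0.0159 + 0.017733 = 0.061133
y = 6.11%

6.11%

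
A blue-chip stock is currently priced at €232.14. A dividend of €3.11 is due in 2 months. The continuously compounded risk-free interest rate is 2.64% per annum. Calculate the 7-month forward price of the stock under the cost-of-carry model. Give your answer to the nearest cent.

PV(dividends) I = 3.11·e^(−0.0264·2/12)
I = 3.0963
F = (S − I)·e^(rT) = (232.14 − 3.0963) · e^(0.0264·7/12)
= 229.0437 · e^0.015400 = 229.0437 × 1.015519 = €232.60

€232.60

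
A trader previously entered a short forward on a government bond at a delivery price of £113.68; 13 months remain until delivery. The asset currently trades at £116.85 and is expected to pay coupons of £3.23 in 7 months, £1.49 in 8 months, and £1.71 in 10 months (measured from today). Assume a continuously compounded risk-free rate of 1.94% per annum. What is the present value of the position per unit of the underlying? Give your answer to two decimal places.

PV(remaining coupons) I = 3.23·e^(−0.0194·7/12) + 1.49·e^(−0.0194·8/12) + 1.71·e^(−0.0194·10/12) = 6.3471
Current forward F = (S − I)·e^(rT) = (116.85 − 6.3471)·e^(0.0194·13/12) = 110.5029 × 1.021239 = 112.8499
Value (long) = (F − K)·e^(−rT) = (112.8499 − 113.68) × 0.979203 = -0.8128
Short position value = −(long value) = £0.81

£0.81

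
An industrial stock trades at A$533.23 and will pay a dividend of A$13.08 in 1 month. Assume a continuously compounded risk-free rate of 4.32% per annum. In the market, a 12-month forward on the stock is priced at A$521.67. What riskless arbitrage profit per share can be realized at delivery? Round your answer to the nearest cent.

A$21.49 per share

PV(dividends) I = 13.08·e^(−0.0432·1/12) = 13.0330
Fair forward F* = (S − I)·e^(rT) = (533.23 − 13.0330)·e^0.043200 = 520.1970 × 1.044147 = 543.1621
Market A$521.67 < fair 543.1621: forward underpriced → reverse cash-and-carry (short the stock, invest proceeds at r, pay the dividends, go long the forward).
Profit at T = |F_mkt − F*| = |521.67 − 543.1621| = A$21.49 per share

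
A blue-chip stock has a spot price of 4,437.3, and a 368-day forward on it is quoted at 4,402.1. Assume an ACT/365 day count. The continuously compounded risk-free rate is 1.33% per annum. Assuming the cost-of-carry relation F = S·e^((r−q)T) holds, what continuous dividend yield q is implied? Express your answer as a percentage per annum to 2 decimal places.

2.12%

From F = S·e^((r−q)T): (r − q) = ln(F/S)/T
ln(4402.1/4437.3) = ln(0.992067) = -0.007965
(r − q) = -0.007965 / (368/365) = -0.007900
q = r − ln(F/S)/T = 0.0133 + 0.007900 = 0.021200
q = 2.12%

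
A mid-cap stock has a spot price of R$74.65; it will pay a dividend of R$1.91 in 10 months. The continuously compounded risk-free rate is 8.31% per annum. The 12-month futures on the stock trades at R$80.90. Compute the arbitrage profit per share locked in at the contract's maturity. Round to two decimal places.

R$1.72 per share

PV(dividends) I = 1.91·e^(−0.0831·10/12) = 1.7822
Fair futures F* = (S − I)·e^(rT) = (74.65 − 1.7822)·e^0.083100 = 72.8678 × 1.086650 = 79.1818
Market R$80.90 > fair 79.1818: forward overpriced → cash-and-carry (borrow at r, buy the stock and collect the dividends, short the forward).
Profit at T = |F_mkt − F*| = |80.90 − 79.1818| = R$1.72 per share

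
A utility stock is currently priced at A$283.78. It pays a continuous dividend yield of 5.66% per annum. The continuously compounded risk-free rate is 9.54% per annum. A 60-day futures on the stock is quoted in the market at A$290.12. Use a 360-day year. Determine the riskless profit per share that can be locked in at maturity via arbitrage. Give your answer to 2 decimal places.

Fair futures: F* = S·e^(carry·T), with carry = (r − q) = 0.0954 − 0.0566 = 0.0388
F* = 283.78 · e^(0.0388 × 60/360) = 283.78 · e^0.006467 = 283.78 × 1.006488 = A$285.6212
Market A$290.12 > fair A$285.6212: forward overpriced → cash-and-carry (buy spot, short the forward).
At maturity, profit = |F_mkt − F*| = |290.12 − 285.6212| = A$4.50 per share

A$4.50 per share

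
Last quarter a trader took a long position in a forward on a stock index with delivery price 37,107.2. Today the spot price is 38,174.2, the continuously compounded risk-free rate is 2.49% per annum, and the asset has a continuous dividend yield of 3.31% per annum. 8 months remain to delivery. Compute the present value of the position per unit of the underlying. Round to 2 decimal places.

844.74

Current fair forward for the remaining 8 months: F = S·e^((r − q)·T), (r − q) = 0.0249 − 0.0331 = -0.0082
F = 38174.2 · e^(-0.0082 × 8/12) = 38174.2 × 0.99454825 = 37966.0838
Value of long forward = (F − K)·e^(−rT) = (37966.0838 − 37107.2) · e^(−0.0249·8/12)
= 858.8838 × 0.98353702 = 844.74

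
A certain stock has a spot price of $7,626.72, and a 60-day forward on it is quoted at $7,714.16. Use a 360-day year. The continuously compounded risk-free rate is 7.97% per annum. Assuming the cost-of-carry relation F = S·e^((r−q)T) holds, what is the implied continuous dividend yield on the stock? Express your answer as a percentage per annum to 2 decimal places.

From F = S·e^((r−q)T): (r − q) = ln(F/S)/T
ln(7714.16/7626.72) = ln(1.011465) = 0.011400
(r − q) = 0.011400 / (60/360) = 0.068400
q = r − ln(F/S)/T = 0.0797 − 0.068400 = 0.011300
q = 1.13%

1.13%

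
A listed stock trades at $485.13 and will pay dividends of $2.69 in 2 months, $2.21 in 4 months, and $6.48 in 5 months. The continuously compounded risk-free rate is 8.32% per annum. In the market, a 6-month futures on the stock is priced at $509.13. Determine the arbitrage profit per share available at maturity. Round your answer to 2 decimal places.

PV(dividends) I = 2.69·e^(−0.0832·2/12) + 2.21·e^(−0.0832·4/12) + 6.48·e^(−0.0832·5/12) = 11.0617
Fair futures F* = (S − I)·e^(rT) = (485.13 − 11.0617)·e^0.041600 = 474.0683 × 1.042477 = 494.2053
Market $509.13 > fair 494.2053: forward overpriced → cash-and-carry (borrow at r, buy the stock and collect the dividends, short the forward).
Profit at T = |F_mkt − F*| = |509.13 − 494.2053| = $14.92 per share

$14.92 per share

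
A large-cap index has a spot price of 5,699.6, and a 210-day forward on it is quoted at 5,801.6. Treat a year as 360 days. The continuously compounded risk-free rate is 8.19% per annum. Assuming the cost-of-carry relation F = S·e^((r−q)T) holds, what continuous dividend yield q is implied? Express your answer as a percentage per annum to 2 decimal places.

From F = S·e^((r−q)T): (r − q) = ln(F/S)/T
ln(5801.6/5699.6) = ln(1.017896) = 0.017738
(r − q) = 0.017738 / (210/360) = 0.030408
q = r − ln(F/S)/T = 0.0819 − 0.030408 = 0.051492
q = 5.15%

5.15%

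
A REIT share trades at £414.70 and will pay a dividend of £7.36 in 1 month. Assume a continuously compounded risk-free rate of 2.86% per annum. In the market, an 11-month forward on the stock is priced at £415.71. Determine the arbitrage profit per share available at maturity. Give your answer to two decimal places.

PV(dividends) I = 7.36·e^(−0.0286·1/12) = 7.3425
Fair forward F* = (S − I)·e^(rT) = (414.70 − 7.3425)·e^0.026217 = 407.3575 × 1.026564 = 418.1785
Market £415.71 < fair 418.1785: forward underpriced → reverse cash-and-carry (short the stock, invest proceeds at r, pay the dividends, go long the forward).
Profit at T = |F_mkt − F*| = |415.71 − 418.1785| = £2.47 per share

£2.47 per share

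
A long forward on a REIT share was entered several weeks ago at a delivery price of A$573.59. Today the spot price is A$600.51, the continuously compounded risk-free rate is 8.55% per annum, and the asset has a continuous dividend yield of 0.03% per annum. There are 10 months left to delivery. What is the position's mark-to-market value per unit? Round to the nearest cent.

Current fair forward for the remaining 10 months: F = S·e^((r − q)·T), (r − q) = 0.0855 − 0.0003 = 0.0852
F = 600.51 · e^(0.0852 × 10/12) = 600.51 × 1.073581 = 644.6961
Value of long forward = (F − K)·e^(−rT) = (644.6961 − 573.59) · e^(−0.0855·10/12)
= 71.1061 × 0.931229 = 66.22

A$66.22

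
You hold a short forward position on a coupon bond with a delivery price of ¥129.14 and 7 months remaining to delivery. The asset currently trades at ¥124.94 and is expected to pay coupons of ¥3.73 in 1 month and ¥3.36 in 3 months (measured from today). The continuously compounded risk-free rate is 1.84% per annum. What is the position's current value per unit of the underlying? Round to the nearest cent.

¥9.89

PV(remaining coupons) I = 3.73·e^(−0.0184·1/12) + 3.36·e^(−0.0184·3/12) = 7.0689
Current forward F = (S − I)·e^(rT) = (124.94 − 7.0689)·e^(0.0184·7/12) = 117.8711 × 1.010791 = 119.1430
Value (long) = (F − K)·e^(−rT) = (119.1430 − 129.14) × 0.989324 = -9.8903
Short position value = −(long value) = ¥9.89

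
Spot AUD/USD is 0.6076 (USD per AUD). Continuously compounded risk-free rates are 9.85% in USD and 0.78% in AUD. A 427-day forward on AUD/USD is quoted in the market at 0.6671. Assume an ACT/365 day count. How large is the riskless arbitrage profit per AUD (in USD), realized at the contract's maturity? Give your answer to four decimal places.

Fair forward: F* = S·e^(carry·T), with carry = (r_USD − r_AUD) = 0.0985 − 0.0078 = 0.0907
F* = 0.6076 · e^(0.0907 × 427/365) = 0.6076 · e^0.106107 = 0.6076 × 1.111941 = 0.6756
Market 0.6671 < fair 0.6756: forward underpriced → reverse cash-and-carry (short spot, go long the forward).
At maturity, profit = |F_mkt − F*| = |0.6671 − 0.6756| = 0.0085 per AUD (in USD)

0.0085 per AUD (in USD)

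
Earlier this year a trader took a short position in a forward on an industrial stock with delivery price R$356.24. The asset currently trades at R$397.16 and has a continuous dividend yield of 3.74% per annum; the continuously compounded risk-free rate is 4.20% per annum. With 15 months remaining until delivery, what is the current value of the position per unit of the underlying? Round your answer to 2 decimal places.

-R$41.00

Current fair forward for the remaining 15 months: F = S·e^((r − q)·T), (r − q) = 0.0420 − 0.0374 = 0.0046
F = 397.16 · e^(0.0046 × 15/12) = 397.16 × 1.005767 = 399.4504
Value of long forward = (F − K)·e^(−rT) = (399.4504 − 356.24) · e^(−0.0420·15/12)
= 43.2104 × 0.948854 = 41.00
Short position value = −(long value) = -R$41.00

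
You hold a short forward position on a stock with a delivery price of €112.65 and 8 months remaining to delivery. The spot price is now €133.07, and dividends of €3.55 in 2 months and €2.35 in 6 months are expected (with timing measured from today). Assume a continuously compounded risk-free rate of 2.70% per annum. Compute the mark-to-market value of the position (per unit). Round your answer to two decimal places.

-€16.58

PV(remaining dividends) I = 3.55·e^(−0.0270·2/12) + 2.35·e^(−0.0270·6/12) = 5.8525
Current forward F = (S − I)·e^(rT) = (133.07 − 5.8525)·e^(0.0270·8/12) = 127.2175 × 1.018163 = 129.5282
Value (long) = (F − K)·e^(−rT) = (129.5282 − 112.65) × 0.982161 = 16.5771
Short position value = −(long value) = -€16.58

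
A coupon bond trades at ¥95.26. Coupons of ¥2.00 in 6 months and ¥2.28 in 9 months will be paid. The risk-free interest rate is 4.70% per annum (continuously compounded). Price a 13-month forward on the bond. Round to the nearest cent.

¥95.86

PV(coupons) I = 2.00·e^(−0.0470·6/12) + 2.28·e^(−0.0470·9/12)
I = 1.9535 + 2.2010 = 4.1545
F = (S − I)·e^(rT) = (95.26 − 4.1545) · e^(0.0470·13/12)
= 91.1055 · e^0.050917 = 91.1055 × 1.052236 = ¥95.86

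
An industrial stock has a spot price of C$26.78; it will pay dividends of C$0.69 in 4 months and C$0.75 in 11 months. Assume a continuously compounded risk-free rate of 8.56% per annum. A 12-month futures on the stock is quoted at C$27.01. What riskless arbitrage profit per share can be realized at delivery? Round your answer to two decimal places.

PV(dividends) I = 0.69·e^(−0.0856·4/12) + 0.75·e^(−0.0856·11/12) = 1.3640
Fair futures F* = (S − I)·e^(rT) = (26.78 − 1.3640)·e^0.085600 = 25.4160 × 1.089370 = 27.6874
Market C$27.01 < fair 27.6874: forward underpriced → reverse cash-and-carry (short the stock, invest proceeds at r, pay the dividends, go long the forward).
Profit at T = |F_mkt − F*| = |27.01 − 27.6874| = C$0.68 per share

C$0.68 per share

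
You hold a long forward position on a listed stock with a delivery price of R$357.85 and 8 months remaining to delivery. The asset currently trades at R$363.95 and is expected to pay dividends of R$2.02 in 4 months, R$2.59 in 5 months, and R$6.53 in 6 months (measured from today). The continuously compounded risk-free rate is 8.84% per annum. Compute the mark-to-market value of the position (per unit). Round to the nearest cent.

R$15.87

PV(remaining dividends) I = 2.02·e^(−0.0884·4/12) + 2.59·e^(−0.0884·5/12) + 6.53·e^(−0.0884·6/12) = 10.7053
Current forward F = (S − I)·e^(rT) = (363.95 − 10.7053)·e^(0.0884·8/12) = 353.2447 × 1.060705 = 374.6884
Value (long) = (F − K)·e^(−rT) = (374.6884 − 357.85) × 0.942770 = 15.8747
Value = R$15.87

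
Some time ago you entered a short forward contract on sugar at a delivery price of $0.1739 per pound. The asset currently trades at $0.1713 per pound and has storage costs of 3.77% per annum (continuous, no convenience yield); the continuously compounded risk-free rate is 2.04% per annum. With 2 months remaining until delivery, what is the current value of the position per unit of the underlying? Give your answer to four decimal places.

Current fair forward for the remaining 2 months: F = S·e^((r + u)·T), (r + u) = 0.0204 + 0.0377 = 0.0581
F = 0.1713 · e^(0.0581 × 2/12) = 0.1713 × 1.009730 = 0.1730
Value of long forward = (F − K)·e^(−rT) = (0.1730 − 0.1739) · e^(−0.0204·2/12)
= -0.0009 × 0.996606 = -0.0009
Short position value = −(long value) = $0.0009

$0.0009 per pound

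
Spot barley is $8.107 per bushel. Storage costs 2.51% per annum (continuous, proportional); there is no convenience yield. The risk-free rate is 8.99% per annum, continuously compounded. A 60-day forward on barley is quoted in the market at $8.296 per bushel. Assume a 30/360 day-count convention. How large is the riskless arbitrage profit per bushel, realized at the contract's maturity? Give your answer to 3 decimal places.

$0.032 per bushel

Fair forward: F* = S·e^(carry·T), with carry = (r + u) = 0.0899 + 0.0251 = 0.1150
F* = 8.107 · e^(0.1150 × 60/360) = 8.107 · e^0.019167 = 8.107 × 1.019352 = $8.2639
Market $8.296 > fair $8.2639: forward overpriced → cash-and-carry (buy spot, short the forward).
At maturity, profit = |F_mkt − F*| = |8.296 − 8.2639| = $0.032 per bushel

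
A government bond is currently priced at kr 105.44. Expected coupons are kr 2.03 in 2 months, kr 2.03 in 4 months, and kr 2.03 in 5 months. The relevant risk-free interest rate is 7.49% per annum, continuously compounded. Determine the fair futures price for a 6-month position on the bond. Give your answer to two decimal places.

kr 103.28

PV(coupons) I = 2.03·e^(−0.0749·2/12) + 2.03·e^(−0.0749·4/12) + 2.03·e^(−0.0749·5/12)
I = 2.0048 + 1.9799 + 1.9676 = 5.9523
F = (S − I)·e^(rT) = (105.44 − 5.9523) · e^(0.0749·6/12)
= 99.4877 · e^0.037450 = 99.4877 × 1.038160 = kr 103.28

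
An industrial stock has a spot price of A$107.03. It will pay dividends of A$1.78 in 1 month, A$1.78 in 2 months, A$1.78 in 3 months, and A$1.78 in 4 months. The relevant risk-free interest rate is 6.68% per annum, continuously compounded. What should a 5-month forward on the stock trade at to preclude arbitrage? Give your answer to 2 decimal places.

A$102.83

PV(dividends) I = 1.78·e^(−0.0668·1/12) + 1.78·e^(−0.0668·2/12) + 1.78·e^(−0.0668·3/12) + 1.78·e^(−0.0668·4/12)
I = 1.7701 + 1.7603 + 1.7505 + 1.7408 = 7.0217
F = (S − I)·e^(rT) = (107.03 − 7.0217) · e^(0.0668·5/12)
= 100.0083 · e^0.027833 = 100.0083 × 1.028224 = A$102.83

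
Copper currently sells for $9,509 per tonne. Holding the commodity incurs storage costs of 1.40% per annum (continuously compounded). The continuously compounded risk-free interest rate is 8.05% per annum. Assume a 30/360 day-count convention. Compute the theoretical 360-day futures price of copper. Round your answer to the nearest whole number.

Net carry = r + u − y = 0.0805 + 0.0140 − 0.0000 = 0.0945
F = S·e^((r+u−y)T) = 9509 · e^(0.0945 × 360/360) = 9509 · e^0.094500
= 9509 × 1.099109 = $10,451 per tonne

$10,451 per tonne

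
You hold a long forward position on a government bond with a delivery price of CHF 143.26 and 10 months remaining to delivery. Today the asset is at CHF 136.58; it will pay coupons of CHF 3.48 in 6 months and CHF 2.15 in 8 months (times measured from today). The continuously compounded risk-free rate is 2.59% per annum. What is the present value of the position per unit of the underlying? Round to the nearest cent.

-CHF 9.17

PV(remaining coupons) I = 3.48·e^(−0.0259·6/12) + 2.15·e^(−0.0259·8/12) = 5.5484
Current forward F = (S − I)·e^(rT) = (136.58 − 5.5484)·e^(0.0259·10/12) = 131.0316 × 1.021818 = 133.8904
Value (long) = (F − K)·e^(−rT) = (133.8904 − 143.26) × 0.978648 = -9.1695
Value = -CHF 9.17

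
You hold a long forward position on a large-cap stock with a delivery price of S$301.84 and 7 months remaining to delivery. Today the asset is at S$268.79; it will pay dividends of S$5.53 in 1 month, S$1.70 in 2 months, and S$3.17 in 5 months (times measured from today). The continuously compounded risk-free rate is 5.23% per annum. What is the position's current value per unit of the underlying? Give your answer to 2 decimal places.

PV(remaining dividends) I = 5.53·e^(−0.0523·1/12) + 1.70·e^(−0.0523·2/12) + 3.17·e^(−0.0523·5/12) = 10.2929
Current forward F = (S − I)·e^(rT) = (268.79 − 10.2929)·e^(0.0523·7/12) = 258.4971 × 1.030978 = 266.5048
Value (long) = (F − K)·e^(−rT) = (266.5048 − 301.84) × 0.969952 = -34.2734
Value = -S$34.27

-S$34.27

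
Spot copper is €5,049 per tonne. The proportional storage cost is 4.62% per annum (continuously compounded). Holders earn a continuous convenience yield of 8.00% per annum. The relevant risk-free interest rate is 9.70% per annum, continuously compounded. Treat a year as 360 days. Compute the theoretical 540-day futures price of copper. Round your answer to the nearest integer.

€5,551 per tonne

Net carry = r + u − y = 0.0970 + 0.0462 − 0.0800 = 0.0632
F = S·e^((r+u−y)T) = 5049 · e^(0.0632 × 540/360) = 5049 · e^0.094800
= 5049 × 1.099439 = €5,551 per tonne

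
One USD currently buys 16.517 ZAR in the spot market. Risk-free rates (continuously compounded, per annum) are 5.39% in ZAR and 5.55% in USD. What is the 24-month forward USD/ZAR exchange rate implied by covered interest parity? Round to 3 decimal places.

F = S·e^((r_ZAR − r_USD)T) = 16.517 · e^((0.0539 − 0.0555) × 24/12)
= 16.517 · e^-0.003200 = 16.517 × 0.996805
F = 16.464 ZAR per USD

16.464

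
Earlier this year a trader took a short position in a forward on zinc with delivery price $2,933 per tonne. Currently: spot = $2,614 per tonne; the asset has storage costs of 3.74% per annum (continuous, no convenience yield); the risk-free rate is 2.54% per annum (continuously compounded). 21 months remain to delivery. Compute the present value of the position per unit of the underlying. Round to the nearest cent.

$14.67 per tonne

Current fair forward for the remaining 21 months: F = S·e^((r + u)·T), (r + u) = 0.0254 + 0.0374 = 0.0628
F = 2614 · e^(0.0628 × 21/12) = 2614 × 1.11616645 = 2917.6591
Value of long forward = (F − K)·e^(−rT) = (2917.6591 − 2933) · e^(−0.0254·21/12)
= -15.3409 × 0.95652343 = -14.67
Short position value = −(long value) = $14.67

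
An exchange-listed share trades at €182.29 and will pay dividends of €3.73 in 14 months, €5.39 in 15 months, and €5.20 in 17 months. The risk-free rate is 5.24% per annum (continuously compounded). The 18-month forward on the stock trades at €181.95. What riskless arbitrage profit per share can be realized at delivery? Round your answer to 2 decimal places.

PV(dividends) I = 3.73·e^(−0.0524·14/12) + 5.39·e^(−0.0524·15/12) + 5.20·e^(−0.0524·17/12) = 13.3850
Fair forward F* = (S − I)·e^(rT) = (182.29 − 13.3850)·e^0.078600 = 168.9050 × 1.081772 = 182.7167
Market €181.95 < fair 182.7167: forward underpriced → reverse cash-and-carry (short the stock, invest proceeds at r, pay the dividends, go long the forward).
Profit at T = |F_mkt − F*| = |181.95 − 182.7167| = €0.77 per share

€0.77 per share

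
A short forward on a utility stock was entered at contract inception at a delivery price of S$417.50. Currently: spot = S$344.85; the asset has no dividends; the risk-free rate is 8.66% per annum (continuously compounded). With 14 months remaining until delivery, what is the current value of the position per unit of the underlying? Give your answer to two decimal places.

Current fair forward for the remaining 14 months: F = S·e^(r·T), r = 0.0866
F = 344.85 · e^(0.0866 × 14/12) = 344.85 × 1.106314 = 381.5124
Value of long forward = (F − K)·e^(−rT) = (381.5124 − 417.50) · e^(−0.0866·14/12)
= -35.9876 × 0.903903 = -32.53
Short position value = −(long value) = S$32.53

S$32.53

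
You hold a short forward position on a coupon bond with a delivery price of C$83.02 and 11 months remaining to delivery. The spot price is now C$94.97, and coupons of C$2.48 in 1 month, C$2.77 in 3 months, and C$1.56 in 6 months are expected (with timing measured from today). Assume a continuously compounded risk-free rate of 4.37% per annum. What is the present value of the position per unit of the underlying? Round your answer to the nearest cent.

PV(remaining coupons) I = 2.48·e^(−0.0437·1/12) + 2.77·e^(−0.0437·3/12) + 1.56·e^(−0.0437·6/12) = 6.7372
Current forward F = (S − I)·e^(rT) = (94.97 − 6.7372)·e^(0.0437·11/12) = 88.2328 × 1.040871 = 91.8390
Value (long) = (F − K)·e^(−rT) = (91.8390 − 83.02) × 0.960733 = 8.4727
Short position value = −(long value) = -C$8.47

-C$8.47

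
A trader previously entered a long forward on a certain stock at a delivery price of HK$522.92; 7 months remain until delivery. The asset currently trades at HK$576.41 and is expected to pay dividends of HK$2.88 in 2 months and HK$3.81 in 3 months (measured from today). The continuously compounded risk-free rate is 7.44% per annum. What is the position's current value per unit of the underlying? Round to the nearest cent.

HK$69.12

PV(remaining dividends) I = 2.88·e^(−0.0744·2/12) + 3.81·e^(−0.0744·3/12) = 6.5843
Current forward F = (S − I)·e^(rT) = (576.41 − 6.5843)·e^(0.0744·7/12) = 569.8257 × 1.044356 = 595.1009
Value (long) = (F − K)·e^(−rT) = (595.1009 − 522.92) × 0.957528 = 69.1152
Value = HK$69.12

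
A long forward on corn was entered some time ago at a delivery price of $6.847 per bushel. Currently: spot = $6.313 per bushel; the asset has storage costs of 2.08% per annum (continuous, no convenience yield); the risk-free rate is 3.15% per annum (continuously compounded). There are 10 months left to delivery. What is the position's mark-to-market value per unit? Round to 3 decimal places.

Current fair forward for the remaining 10 months: F = S·e^((r + u)·T), (r + u) = 0.0315 + 0.0208 = 0.0523
F = 6.313 · e^(0.0523 × 10/12) = 6.313 × 1.044547 = 6.5942
Value of long forward = (F − K)·e^(−rT) = (6.5942 − 6.847) · e^(−0.0315·10/12)
= -0.2528 × 0.974092 = -0.246

-$0.246 per bushel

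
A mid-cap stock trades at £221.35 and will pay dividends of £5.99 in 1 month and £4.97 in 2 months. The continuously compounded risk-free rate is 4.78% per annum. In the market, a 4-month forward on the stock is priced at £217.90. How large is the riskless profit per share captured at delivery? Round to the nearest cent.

PV(dividends) I = 5.99·e^(−0.0478·1/12) + 4.97·e^(−0.0478·2/12) = 10.8968
Fair forward F* = (S − I)·e^(rT) = (221.35 − 10.8968)·e^0.015933 = 210.4532 × 1.016061 = 213.8333
Market £217.90 > fair 213.8333: forward overpriced → cash-and-carry (borrow at r, buy the stock and collect the dividends, short the forward).
Profit at T = |F_mkt − F*| = |217.90 − 213.8333| = £4.07 per share

£4.07 per share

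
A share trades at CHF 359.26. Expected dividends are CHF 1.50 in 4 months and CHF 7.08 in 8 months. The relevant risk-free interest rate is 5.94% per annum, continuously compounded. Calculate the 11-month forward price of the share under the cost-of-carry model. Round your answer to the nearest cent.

PV(dividends) I = 1.50·e^(−0.0594·4/12) + 7.08·e^(−0.0594·8/12)
I = 1.4706 + 6.8051 = 8.2757
F = (S − I)·e^(rT) = (359.26 − 8.2757) · e^(0.0594·11/12)
= 350.9843 · e^0.054450 = 350.9843 × 1.055960 = CHF 370.63

CHF 370.63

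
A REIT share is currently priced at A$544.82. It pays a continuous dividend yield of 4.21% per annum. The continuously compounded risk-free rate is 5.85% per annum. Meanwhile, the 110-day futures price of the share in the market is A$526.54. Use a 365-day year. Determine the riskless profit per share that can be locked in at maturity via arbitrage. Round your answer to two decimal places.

Fair futures: F* = S·e^(carry·T), with carry = (r − q) = 0.0585 − 0.0421 = 0.0164
F* = 544.82 · e^(0.0164 × 110/365) = 544.82 · e^0.004942 = 544.82 × 1.004954 = A$547.5190
Market A$526.54 < fair A$547.5190: forward underpriced → reverse cash-and-carry (short spot, go long the forward).
At maturity, profit = |F_mkt − F*| = |526.54 − 547.5190| = A$20.98 per share

A$20.98 per share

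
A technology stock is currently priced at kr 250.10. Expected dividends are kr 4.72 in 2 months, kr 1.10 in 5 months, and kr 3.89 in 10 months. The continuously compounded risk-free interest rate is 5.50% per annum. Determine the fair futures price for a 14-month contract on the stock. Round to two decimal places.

kr 256.58

PV(dividends) I = 4.72·e^(−0.0550·2/12) + 1.10·e^(−0.0550·5/12) + 3.89·e^(−0.0550·10/12)
I = 4.6769 + 1.0751 + 3.7157 = 9.4677
F = (S − I)·e^(rT) = (250.10 − 9.4677) · e^(0.0550·14/12)
= 240.6323 · e^0.064167 = 240.6323 × 1.066270 = kr 256.58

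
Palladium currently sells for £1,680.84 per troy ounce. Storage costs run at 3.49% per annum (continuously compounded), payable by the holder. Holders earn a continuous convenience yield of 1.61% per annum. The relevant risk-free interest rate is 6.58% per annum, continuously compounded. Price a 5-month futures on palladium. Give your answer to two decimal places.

Net carry = r + u − y = 0.0658 + 0.0349 − 0.0161 = 0.0846
F = S·e^((r+u−y)T) = 1680.84 · e^(0.0846 × 5/12) = 1680.84 · e^0.03525000
= 1680.84 × 1.03587865 = £1,741.15 per troy ounce

£1,741.15 per troy ounce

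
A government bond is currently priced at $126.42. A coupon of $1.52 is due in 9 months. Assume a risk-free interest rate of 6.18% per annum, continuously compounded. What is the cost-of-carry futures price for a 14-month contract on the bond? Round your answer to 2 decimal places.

PV(coupons) I = 1.52·e^(−0.0618·9/12)
I = 1.4512
F = (S − I)·e^(rT) = (126.42 − 1.4512) · e^(0.0618·14/12)
= 124.9688 · e^0.072100 = 124.9688 × 1.074763 = $134.31

$134.31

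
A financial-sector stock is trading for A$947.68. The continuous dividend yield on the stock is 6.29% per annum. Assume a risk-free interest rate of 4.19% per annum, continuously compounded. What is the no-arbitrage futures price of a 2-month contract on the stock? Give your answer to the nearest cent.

F = S·e^((r − q)T) = 947.68 · e^((0.0419 − 0.0629) × 2/12)
= 947.68 · e^-0.003500 = 947.68 × 0.996506
F = A$944.37

A$944.37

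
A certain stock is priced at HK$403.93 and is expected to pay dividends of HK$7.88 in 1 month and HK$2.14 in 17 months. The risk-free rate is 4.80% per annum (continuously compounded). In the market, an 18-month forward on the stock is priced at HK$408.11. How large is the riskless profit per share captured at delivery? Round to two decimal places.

PV(dividends) I = 7.88·e^(−0.0480·1/12) + 2.14·e^(−0.0480·17/12) = 9.8479
Fair forward F* = (S − I)·e^(rT) = (403.93 − 9.8479)·e^0.072000 = 394.0821 × 1.074655 = 423.5023
Market HK$408.11 < fair 423.5023: forward underpriced → reverse cash-and-carry (short the stock, invest proceeds at r, pay the dividends, go long the forward).
Profit at T = |F_mkt − F*| = |408.11 − 423.5023| = HK$15.39 per share

HK$15.39 per share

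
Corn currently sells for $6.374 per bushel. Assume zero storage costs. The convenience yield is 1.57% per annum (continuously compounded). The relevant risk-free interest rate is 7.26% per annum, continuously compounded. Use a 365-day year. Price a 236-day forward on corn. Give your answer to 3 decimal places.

$6.613 per bushel

Net carry = r + u − y = 0.0726 + 0.0000 − 0.0157 = 0.0569
F = S·e^((r+u−y)T) = 6.374 · e^(0.0569 × 236/365) = 6.374 · e^0.036790
= 6.374 × 1.037475 = $6.613 per bushel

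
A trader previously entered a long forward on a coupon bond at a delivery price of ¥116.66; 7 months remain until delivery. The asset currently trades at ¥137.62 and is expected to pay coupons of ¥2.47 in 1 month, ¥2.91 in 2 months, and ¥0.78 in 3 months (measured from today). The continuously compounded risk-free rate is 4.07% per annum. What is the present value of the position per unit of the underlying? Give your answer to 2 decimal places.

PV(remaining coupons) I = 2.47·e^(−0.0407·1/12) + 2.91·e^(−0.0407·2/12) + 0.78·e^(−0.0407·3/12) = 6.1241
Current forward F = (S − I)·e^(rT) = (137.62 − 6.1241)·e^(0.0407·7/12) = 131.4959 × 1.024026 = 134.6552
Value (long) = (F − K)·e^(−rT) = (134.6552 − 116.66) × 0.976538 = 17.5730
Value = ¥17.57

¥17.57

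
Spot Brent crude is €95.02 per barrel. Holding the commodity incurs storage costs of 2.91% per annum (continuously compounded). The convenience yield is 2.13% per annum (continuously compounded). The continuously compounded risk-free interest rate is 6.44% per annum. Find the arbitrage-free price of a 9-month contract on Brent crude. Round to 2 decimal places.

€100.31 per barrel

Net carry = r + u − y = 0.0644 + 0.0291 − 0.0213 = 0.0722
F = S·e^((r+u−y)T) = 95.02 · e^(0.0722 × 9/12) = 95.02 · e^0.054150
= 95.02 × 1.055643 = €100.31 per barrel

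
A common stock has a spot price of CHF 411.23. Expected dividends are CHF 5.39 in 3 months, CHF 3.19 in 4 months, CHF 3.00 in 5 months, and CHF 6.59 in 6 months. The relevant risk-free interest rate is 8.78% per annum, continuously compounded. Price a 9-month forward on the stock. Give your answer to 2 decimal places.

PV(dividends) I = 5.39·e^(−0.0878·3/12) + 3.19·e^(−0.0878·4/12) + 3.00·e^(−0.0878·5/12) + 6.59·e^(−0.0878·6/12)
I = 5.2730 + 3.0980 + 2.8922 + 6.3070 = 17.5702
F = (S − I)·e^(rT) = (411.23 − 17.5702) · e^(0.0878·9/12)
= 393.6598 · e^0.065850 = 393.6598 × 1.068066 = CHF 420.45

CHF 420.45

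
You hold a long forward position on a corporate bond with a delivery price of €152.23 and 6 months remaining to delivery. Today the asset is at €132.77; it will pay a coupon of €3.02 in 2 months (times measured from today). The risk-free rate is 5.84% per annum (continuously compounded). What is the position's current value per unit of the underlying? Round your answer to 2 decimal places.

-€18.07

PV(remaining coupons) I = 3.02·e^(−0.0584·2/12) = 2.9907
Current forward F = (S − I)·e^(rT) = (132.77 − 2.9907)·e^(0.0584·6/12) = 129.7793 × 1.029630 = 133.6247
Value (long) = (F − K)·e^(−rT) = (133.6247 − 152.23) × 0.971222 = -18.0699
Value = -€18.07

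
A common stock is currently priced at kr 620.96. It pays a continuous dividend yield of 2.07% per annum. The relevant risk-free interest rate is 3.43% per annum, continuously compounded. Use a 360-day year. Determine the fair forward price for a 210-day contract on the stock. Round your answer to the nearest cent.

F = S·e^((r − q)T) = 620.96 · e^((0.0343 − 0.0207) × 210/360)
= 620.96 · e^0.007933 = 620.96 × 1.007965
F = kr 625.91

kr 625.91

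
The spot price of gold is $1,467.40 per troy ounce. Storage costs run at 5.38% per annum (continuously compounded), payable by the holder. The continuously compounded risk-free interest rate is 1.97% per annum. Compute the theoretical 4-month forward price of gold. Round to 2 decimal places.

Net carry = r + u − y = 0.0197 + 0.0538 − 0.0000 = 0.0735
F = S·e^((r+u−y)T) = 1467.40 · e^(0.0735 × 4/12) = 1467.40 · e^0.02450000
= 1467.40 × 1.02480259 = $1,503.80 per troy ounce

$1,503.80 per troy ounce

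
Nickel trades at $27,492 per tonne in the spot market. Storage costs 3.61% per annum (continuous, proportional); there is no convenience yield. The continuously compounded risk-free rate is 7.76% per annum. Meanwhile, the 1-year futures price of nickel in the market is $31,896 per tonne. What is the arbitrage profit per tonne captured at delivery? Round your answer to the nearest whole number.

$1094 per tonne

Fair futures: F* = S·e^(carry·T), with carry = (r + u) = 0.0776 + 0.0361 = 0.1137
F* = 27492 · e^(0.1137 × 1) = 27492 · e^0.113700 = 27492 × 1.120416 = $30802.4767
Market $31896 > fair $30802.4767: forward overpriced → cash-and-carry (buy spot, short the forward).
At maturity, profit = |F_mkt − F*| = |31896 − 30802.4767| = $1094 per tonne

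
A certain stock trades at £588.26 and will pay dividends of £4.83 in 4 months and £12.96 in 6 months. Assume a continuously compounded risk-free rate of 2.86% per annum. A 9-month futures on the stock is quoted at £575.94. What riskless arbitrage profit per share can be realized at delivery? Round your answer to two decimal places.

£7.13 per share

PV(dividends) I = 4.83·e^(−0.0286·4/12) + 12.96·e^(−0.0286·6/12) = 17.5602
Fair futures F* = (S − I)·e^(rT) = (588.26 − 17.5602)·e^0.021450 = 570.6998 × 1.021682 = 583.0737
Market £575.94 < fair 583.0737: forward underpriced → reverse cash-and-carry (short the stock, invest proceeds at r, pay the dividends, go long the forward).
Profit at T = |F_mkt − F*| = |575.94 − 583.0737| = £7.13 per share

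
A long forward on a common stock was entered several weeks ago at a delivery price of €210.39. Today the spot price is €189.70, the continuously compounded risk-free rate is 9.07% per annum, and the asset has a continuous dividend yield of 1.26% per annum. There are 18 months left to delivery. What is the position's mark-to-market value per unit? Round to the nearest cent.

Current fair forward for the remaining 18 months: F = S·e^((r − q)·T), (r − q) = 0.0907 − 0.0126 = 0.0781
F = 189.70 · e^(0.0781 × 18/12) = 189.70 × 1.124288 = 213.2774
Value of long forward = (F − K)·e^(−rT) = (213.2774 − 210.39) · e^(−0.0907·18/12)
= 2.8874 × 0.872799 = 2.52

€2.52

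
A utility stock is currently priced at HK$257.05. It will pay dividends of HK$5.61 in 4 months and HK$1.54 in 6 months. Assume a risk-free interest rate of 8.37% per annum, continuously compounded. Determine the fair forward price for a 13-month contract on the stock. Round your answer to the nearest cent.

PV(dividends) I = 5.61·e^(−0.0837·4/12) + 1.54·e^(−0.0837·6/12)
I = 5.4556 + 1.4769 = 6.9325
F = (S − I)·e^(rT) = (257.05 − 6.9325) · e^(0.0837·13/12)
= 250.1175 · e^0.090675 = 250.1175 × 1.094913 = HK$273.86

HK$273.86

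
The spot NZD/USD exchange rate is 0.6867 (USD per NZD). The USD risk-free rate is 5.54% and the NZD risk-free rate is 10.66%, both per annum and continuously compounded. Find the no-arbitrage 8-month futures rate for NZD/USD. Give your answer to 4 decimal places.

0.6637

F = S·e^((r_USD − r_NZD)T) = 0.6867 · e^((0.0554 − 0.1066) × 8/12)
= 0.6867 · e^-0.034133 = 0.6867 × 0.966443
F = 0.6637 USD per NZD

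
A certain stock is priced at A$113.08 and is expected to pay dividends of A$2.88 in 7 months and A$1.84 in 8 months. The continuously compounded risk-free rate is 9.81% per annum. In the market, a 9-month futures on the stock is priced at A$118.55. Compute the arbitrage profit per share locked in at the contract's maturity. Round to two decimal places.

A$1.62 per share

PV(dividends) I = 2.88·e^(−0.0981·7/12) + 1.84·e^(−0.0981·8/12) = 4.4433
Fair futures F* = (S − I)·e^(rT) = (113.08 − 4.4433)·e^0.073575 = 108.6367 × 1.076349 = 116.9310
Market A$118.55 > fair 116.9310: forward overpriced → cash-and-carry (borrow at r, buy the stock and collect the dividends, short the forward).
Profit at T = |F_mkt − F*| = |118.55 − 116.9310| = A$1.62 per share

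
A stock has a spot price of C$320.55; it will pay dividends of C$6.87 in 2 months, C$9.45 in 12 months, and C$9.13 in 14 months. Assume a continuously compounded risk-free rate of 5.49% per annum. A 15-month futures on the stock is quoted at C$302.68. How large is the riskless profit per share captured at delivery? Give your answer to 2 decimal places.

PV(dividends) I = 6.87·e^(−0.0549·2/12) + 9.45·e^(−0.0549·12/12) + 9.13·e^(−0.0549·14/12) = 24.3162
Fair futures F* = (S − I)·e^(rT) = (320.55 − 24.3162)·e^0.068625 = 296.2338 × 1.071034 = 317.2765
Market C$302.68 < fair 317.2765: forward underpriced → reverse cash-and-carry (short the stock, invest proceeds at r, pay the dividends, go long the forward).
Profit at T = |F_mkt − F*| = |302.68 − 317.2765| = C$14.60 per share

C$14.60 per share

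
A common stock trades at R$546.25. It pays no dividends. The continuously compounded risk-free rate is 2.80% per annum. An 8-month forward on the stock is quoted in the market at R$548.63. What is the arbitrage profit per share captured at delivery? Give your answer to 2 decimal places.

R$7.91 per share

Fair forward: F* = S·e^(carry·T), with carry = r = 0.0280
F* = 546.25 · e^(0.0280 × 8/12) = 546.25 · e^0.018667 = 546.25 × 1.018842 = R$556.5424
Market R$548.63 < fair R$556.5424: forward underpriced → reverse cash-and-carry (short spot, go long the forward).
At maturity, profit = |F_mkt − F*| = |548.63 − 556.5424| = R$7.91 per share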